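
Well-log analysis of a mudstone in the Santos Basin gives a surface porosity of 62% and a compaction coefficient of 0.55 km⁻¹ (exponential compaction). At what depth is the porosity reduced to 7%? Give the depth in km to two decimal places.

Invert Athy's law: Z = ln(n₀/n) / β
Z = ln(0.62/0.07) / 0.55 = ln(8.857) / 0.55 = 2.1812 / 0.55 = 3.966 km

3.97 km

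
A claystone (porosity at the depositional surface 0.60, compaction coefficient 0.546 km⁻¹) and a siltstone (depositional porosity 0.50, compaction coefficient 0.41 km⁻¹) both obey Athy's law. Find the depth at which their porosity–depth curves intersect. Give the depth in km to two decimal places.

1.34 km

Set n₀ₐ e^(−kₐd) = n₀ᵦ e^(−kᵦd) ⇒ ln(n₀ₐ/n₀ᵦ) = (kₐ − kᵦ)·d
d = ln(0.6/0.5) / (0.546 − 0.41) = 0.1823 / 0.136 = 1.341 km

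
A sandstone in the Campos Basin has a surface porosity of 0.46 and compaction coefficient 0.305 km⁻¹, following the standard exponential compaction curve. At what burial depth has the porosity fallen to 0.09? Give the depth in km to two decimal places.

5.35 km

Invert Athy's law: d = ln(phi₀/phi) / k
d = ln(0.46/0.09) / 0.305 = ln(5.111) / 0.305 = 1.6314 / 0.305 = 5.349 km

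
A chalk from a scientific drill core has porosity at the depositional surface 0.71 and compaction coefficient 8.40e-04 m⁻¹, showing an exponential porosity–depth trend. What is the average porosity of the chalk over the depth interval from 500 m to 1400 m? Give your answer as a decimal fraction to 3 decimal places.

Working in km (1 km = 1000 m; k in km⁻¹ = k in m⁻¹ × 1000):
⟨n⟩ = (1/(z₂−z₁)) ∫ n₀ e^(−kz) dz = n₀·(e^(−k·z₁) − e^(−k·z₂)) / (k·(z₂−z₁))
e^(−0.84×0.5) = 0.6570; e^(−0.84×1.4) = 0.3085
⟨n⟩ = 0.71 × (0.6570 − 0.3085) / (0.84 × 0.9) = 0.71 × 0.4610 = 0.3273

0.327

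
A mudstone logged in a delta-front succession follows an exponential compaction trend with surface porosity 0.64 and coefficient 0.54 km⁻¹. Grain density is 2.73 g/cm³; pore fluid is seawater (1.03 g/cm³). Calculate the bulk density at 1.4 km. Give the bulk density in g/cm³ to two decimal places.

2.22 g/cm³

Porosity at depth: phi = 0.64·exp(−0.54×1.4) = 0.64×0.4695 = 0.3005
Bulk density: ρ_b = (1−phi)ρ_g + phi·ρ_f = 0.6995×2.73 + 0.3005×1.03
       = 1.910 + 0.310 = 2.219 g/cm³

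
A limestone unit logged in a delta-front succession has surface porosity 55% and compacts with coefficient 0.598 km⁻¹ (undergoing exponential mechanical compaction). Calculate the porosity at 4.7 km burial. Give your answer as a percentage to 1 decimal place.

3.3%

n = n₀·exp(−k·Z) = 0.55 × exp(−0.598 × 4.7) = 0.55 × exp(−2.811)
  = 0.55 × 0.0602 = 0.0331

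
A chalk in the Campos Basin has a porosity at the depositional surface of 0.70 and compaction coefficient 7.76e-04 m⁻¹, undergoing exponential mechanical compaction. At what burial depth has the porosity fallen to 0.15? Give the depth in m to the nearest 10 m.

Working in km (1 km = 1000 m; c in km⁻¹ = c in m⁻¹ × 1000):
Invert Athy's law: d = ln(phi₀/phi) / c
d = ln(0.7/0.15) / 0.776 = ln(4.667) / 0.776 = 1.5404 / 0.776 = 1.985 km

1990 m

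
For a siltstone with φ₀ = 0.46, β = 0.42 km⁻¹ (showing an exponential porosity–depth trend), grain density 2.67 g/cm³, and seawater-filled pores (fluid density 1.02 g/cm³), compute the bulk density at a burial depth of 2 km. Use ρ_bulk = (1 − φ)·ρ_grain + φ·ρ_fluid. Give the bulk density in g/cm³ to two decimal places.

Porosity at depth: φ = 0.46·exp(−0.42×2) = 0.46×0.4317 = 0.1986
Bulk density: ρ_b = (1−φ)ρ_g + φ·ρ_f = 0.8014×2.67 + 0.1986×1.02
       = 2.140 + 0.203 = 2.342 g/cm³

2.34 g/cm³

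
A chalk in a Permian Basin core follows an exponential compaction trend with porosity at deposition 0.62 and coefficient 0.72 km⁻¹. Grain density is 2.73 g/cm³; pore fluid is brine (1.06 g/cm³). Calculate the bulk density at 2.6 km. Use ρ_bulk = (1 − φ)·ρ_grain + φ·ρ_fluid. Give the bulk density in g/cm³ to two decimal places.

Porosity at depth: n = 0.62·exp(−0.72×2.6) = 0.62×0.1538 = 0.0954
Bulk density: ρ_b = (1−n)ρ_g + n·ρ_f = 0.9046×2.73 + 0.0954×1.06
       = 2.470 + 0.101 = 2.571 g/cm³

2.57 g/cm³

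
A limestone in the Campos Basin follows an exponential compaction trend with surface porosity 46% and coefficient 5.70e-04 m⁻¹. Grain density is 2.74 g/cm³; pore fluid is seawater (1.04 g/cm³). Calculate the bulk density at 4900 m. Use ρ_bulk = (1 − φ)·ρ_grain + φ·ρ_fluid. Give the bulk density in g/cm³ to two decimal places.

Working in km (1 km = 1000 m; k in km⁻¹ = k in m⁻¹ × 1000):
Porosity at depth: n = 0.46·exp(−0.57×4.9) = 0.46×0.0612 = 0.0282
Bulk density: ρ_b = (1−n)ρ_g + n·ρ_f = 0.9718×2.74 + 0.0282×1.04
       = 2.663 + 0.029 = 2.692 g/cm³

2.69 g/cm³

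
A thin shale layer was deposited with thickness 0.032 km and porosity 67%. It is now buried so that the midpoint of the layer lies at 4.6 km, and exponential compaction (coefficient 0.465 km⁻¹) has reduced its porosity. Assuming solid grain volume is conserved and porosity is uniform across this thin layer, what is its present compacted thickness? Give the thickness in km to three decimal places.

Porosity at 4.6 km: n = 0.67·exp(−0.465×4.6) = 0.0789
Solid-volume conservation: h(1−n) = h₀(1−n₀) ⇒ h = h₀·(1−n₀)/(1−n)
h = 0.032 × (1 − 0.67)/(1 − 0.0789) = 0.032 × 0.3583 = 0.0115 km

0.011 km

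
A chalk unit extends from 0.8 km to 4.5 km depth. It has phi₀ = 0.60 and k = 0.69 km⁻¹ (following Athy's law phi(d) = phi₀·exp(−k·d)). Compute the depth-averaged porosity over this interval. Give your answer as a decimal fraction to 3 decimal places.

0.125

⟨phi⟩ = (1/(d₂−d₁)) ∫ phi₀ e^(−kd) dd = phi₀·(e^(−k·d₁) − e^(−k·d₂)) / (k·(d₂−d₁))
e^(−0.69×0.8) = 0.5758; e^(−0.69×4.5) = 0.0448
⟨phi⟩ = 0.6 × (0.5758 − 0.0448) / (0.69 × 3.7) = 0.6 × 0.2080 = 0.1248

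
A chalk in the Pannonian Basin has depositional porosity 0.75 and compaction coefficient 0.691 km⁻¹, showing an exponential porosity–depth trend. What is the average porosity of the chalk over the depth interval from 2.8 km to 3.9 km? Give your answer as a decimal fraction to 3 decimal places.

⟨phi⟩ = (1/(d₂−d₁)) ∫ phi₀ e^(−kd) dd = phi₀·(e^(−k·d₁) − e^(−k·d₂)) / (k·(d₂−d₁))
e^(−0.691×2.8) = 0.1445; e^(−0.691×3.9) = 0.0675
⟨phi⟩ = 0.75 × (0.1445 − 0.0675) / (0.691 × 1.1) = 0.75 × 0.1012 = 0.0759

0.076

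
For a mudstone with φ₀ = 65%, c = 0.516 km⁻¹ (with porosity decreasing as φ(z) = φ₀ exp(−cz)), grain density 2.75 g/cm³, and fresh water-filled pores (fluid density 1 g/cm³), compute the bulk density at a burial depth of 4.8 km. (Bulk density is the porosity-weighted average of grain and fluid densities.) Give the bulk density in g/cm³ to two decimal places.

Porosity at depth: φ = 0.65·exp(−0.516×4.8) = 0.65×0.0840 = 0.0546
Bulk density: ρ_b = (1−φ)ρ_g + φ·ρ_f = 0.9454×2.75 + 0.0546×1
       = 2.600 + 0.055 = 2.654 g/cm³

2.65 g/cm³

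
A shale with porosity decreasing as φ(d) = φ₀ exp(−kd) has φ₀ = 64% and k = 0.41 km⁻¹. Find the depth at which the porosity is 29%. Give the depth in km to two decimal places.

Invert Athy's law: d = ln(φ₀/φ) / k
d = ln(0.64/0.29) / 0.41 = ln(2.207) / 0.41 = 0.7916 / 0.41 = 1.931 km

1.93 km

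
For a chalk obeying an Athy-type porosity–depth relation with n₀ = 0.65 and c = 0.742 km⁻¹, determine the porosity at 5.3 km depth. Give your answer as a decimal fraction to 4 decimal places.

n = n₀·exp(−c·z) = 0.65 × exp(−0.742 × 5.3) = 0.65 × exp(−3.933)
  = 0.65 × 0.0196 = 0.0127

0.0127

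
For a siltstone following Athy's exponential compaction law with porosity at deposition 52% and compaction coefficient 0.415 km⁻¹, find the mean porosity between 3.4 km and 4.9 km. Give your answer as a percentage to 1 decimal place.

9.4%

⟨phi⟩ = (1/(d₂−d₁)) ∫ phi₀ e^(−cd) dd = phi₀·(e^(−c·d₁) − e^(−c·d₂)) / (c·(d₂−d₁))
e^(−0.415×3.4) = 0.2439; e^(−0.415×4.9) = 0.1309
⟨phi⟩ = 0.52 × (0.2439 − 0.1309) / (0.415 × 1.5) = 0.52 × 0.1816 = 0.0944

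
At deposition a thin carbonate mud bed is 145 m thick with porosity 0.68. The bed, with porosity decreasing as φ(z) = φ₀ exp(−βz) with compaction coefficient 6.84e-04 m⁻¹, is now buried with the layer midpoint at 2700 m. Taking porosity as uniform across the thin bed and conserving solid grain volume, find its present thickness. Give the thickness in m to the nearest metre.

Working in km (1 km = 1000 m; β in km⁻¹ = β in m⁻¹ × 1000):
Porosity at 2.7 km: φ = 0.68·exp(−0.684×2.7) = 0.1073
Solid-volume conservation: h(1−φ) = h₀(1−φ₀) ⇒ h = h₀·(1−φ₀)/(1−φ)
h = 0.145 × (1 − 0.68)/(1 − 0.1073) = 0.145 × 0.3584 = 0.0520 km

52 m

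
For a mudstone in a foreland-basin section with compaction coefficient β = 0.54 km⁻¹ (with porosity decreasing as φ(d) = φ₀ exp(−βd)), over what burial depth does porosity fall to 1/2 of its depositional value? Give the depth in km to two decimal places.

φ/φ₀ = 1/2 ⇒ exp(−β·d) = 1/2 ⇒ d = ln(2) / β
d = 0.6931 / 0.54 = 1.284 km

1.28 km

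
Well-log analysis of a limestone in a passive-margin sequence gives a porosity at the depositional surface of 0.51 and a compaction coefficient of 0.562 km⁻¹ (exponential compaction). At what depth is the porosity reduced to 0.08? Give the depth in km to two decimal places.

3.30 km

Invert Athy's law: z = ln(n₀/n) / c
z = ln(0.51/0.08) / 0.562 = ln(6.375) / 0.562 = 1.8524 / 0.562 = 3.296 km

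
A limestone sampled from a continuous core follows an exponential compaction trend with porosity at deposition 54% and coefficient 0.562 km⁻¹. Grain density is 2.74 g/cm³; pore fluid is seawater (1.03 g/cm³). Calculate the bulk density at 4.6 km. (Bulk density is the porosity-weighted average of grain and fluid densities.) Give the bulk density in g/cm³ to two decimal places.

Porosity at depth: φ = 0.54·exp(−0.562×4.6) = 0.54×0.0754 = 0.0407
Bulk density: ρ_b = (1−φ)ρ_g + φ·ρ_f = 0.9593×2.74 + 0.0407×1.03
       = 2.628 + 0.042 = 2.670 g/cm³

2.67 g/cm³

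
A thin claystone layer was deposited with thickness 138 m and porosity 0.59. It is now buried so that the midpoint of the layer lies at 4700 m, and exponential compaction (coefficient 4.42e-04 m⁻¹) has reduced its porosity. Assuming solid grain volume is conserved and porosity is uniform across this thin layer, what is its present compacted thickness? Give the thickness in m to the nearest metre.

Working in km (1 km = 1000 m; k in km⁻¹ = k in m⁻¹ × 1000):
Porosity at 4.7 km: n = 0.59·exp(−0.442×4.7) = 0.0739
Solid-volume conservation: h(1−n) = h₀(1−n₀) ⇒ h = h₀·(1−n₀)/(1−n)
h = 0.138 × (1 − 0.59)/(1 − 0.0739) = 0.138 × 0.4427 = 0.0611 km

61 m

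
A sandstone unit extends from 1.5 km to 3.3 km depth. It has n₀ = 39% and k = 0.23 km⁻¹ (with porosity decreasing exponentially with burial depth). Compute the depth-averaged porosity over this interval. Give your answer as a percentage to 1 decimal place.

⟨n⟩ = (1/(d₂−d₁)) ∫ n₀ e^(−kd) dd = n₀·(e^(−k·d₁) − e^(−k·d₂)) / (k·(d₂−d₁))
e^(−0.23×1.5) = 0.7082; e^(−0.23×3.3) = 0.4681
⟨n⟩ = 0.39 × (0.7082 − 0.4681) / (0.23 × 1.8) = 0.39 × 0.5799 = 0.2262

22.6%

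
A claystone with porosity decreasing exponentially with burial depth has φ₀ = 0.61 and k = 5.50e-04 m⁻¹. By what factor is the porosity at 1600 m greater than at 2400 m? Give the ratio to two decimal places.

Working in km (1 km = 1000 m; k in km⁻¹ = k in m⁻¹ × 1000):
φ(Z₁)/φ(Z₂) = e^(−k·Z₁)/e^(−k·Z₂) = e^{k(Z₂−Z₁)}
= exp(0.55 × 0.8) = exp(0.44) = 1.5527

1.55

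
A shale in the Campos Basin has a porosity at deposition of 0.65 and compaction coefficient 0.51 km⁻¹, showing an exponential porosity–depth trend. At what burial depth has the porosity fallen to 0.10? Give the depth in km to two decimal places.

3.67 km

Invert Athy's law: d = ln(n₀/n) / β
d = ln(0.65/0.1) / 0.51 = ln(6.5) / 0.51 = 1.8718 / 0.51 = 3.670 km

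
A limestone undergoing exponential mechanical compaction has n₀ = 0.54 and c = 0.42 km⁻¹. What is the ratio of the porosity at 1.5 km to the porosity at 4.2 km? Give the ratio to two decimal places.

3.11

n(Z₁)/n(Z₂) = e^(−c·Z₁)/e^(−c·Z₂) = e^{c(Z₂−Z₁)}
= exp(0.42 × 2.7) = exp(1.134) = 3.1081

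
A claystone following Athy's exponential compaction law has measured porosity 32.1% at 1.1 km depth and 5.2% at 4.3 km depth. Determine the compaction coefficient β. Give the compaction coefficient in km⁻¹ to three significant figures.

Athy: n(z) = n₀ e^(−βz) ⇒ n₁/n₂ = e^{β(z₂−z₁)} ⇒ β = ln(n₁/n₂)/(z₂−z₁)
β = ln(0.321/0.052) / (4.3 − 1.1) = ln(6.173) / 3.2 = 1.8202 / 3.2 = 0.5688 km⁻¹

0.569 km⁻¹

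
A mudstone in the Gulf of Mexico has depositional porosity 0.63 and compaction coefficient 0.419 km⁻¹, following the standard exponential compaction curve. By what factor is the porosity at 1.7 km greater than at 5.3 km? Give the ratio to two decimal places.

phi(Z₁)/phi(Z₂) = e^(−β·Z₁)/e^(−β·Z₂) = e^{β(Z₂−Z₁)}
= exp(0.419 × 3.6) = exp(1.508) = 4.5195

4.52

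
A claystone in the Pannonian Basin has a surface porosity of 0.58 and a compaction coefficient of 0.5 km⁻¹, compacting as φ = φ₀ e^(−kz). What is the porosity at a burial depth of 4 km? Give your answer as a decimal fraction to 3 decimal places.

0.078

φ = φ₀·exp(−k·z) = 0.58 × exp(−0.5 × 4) = 0.58 × exp(−2)
  = 0.58 × 0.1353 = 0.0785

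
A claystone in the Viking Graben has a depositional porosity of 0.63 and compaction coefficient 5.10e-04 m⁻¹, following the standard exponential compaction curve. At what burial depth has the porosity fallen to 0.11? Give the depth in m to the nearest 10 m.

3420 m

Working in km (1 km = 1000 m; β in km⁻¹ = β in m⁻¹ × 1000):
Invert Athy's law: Z = ln(φ₀/φ) / β
Z = ln(0.63/0.11) / 0.51 = ln(5.727) / 0.51 = 1.7452 / 0.51 = 3.422 km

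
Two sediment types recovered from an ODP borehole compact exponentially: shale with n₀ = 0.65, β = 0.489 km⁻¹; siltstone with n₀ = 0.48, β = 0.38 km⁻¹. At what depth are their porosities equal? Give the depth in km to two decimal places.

2.78 km

Set n₀ₐ e^(−βₐd) = n₀ᵦ e^(−βᵦd) ⇒ ln(n₀ₐ/n₀ᵦ) = (βₐ − βᵦ)·d
d = ln(0.65/0.48) / (0.489 − 0.38) = 0.3032 / 0.109 = 2.782 km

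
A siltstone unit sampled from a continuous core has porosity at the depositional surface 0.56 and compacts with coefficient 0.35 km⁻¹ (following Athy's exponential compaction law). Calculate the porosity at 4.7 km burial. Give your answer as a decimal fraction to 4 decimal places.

n = n₀·exp(−β·d) = 0.56 × exp(−0.35 × 4.7) = 0.56 × exp(−1.645)
  = 0.56 × 0.1930 = 0.1081

0.1081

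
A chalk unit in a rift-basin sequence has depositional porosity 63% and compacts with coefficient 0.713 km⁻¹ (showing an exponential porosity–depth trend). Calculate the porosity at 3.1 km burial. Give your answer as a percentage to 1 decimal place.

6.9%

φ = φ₀·exp(−k·Z) = 0.63 × exp(−0.713 × 3.1) = 0.63 × exp(−2.21)
  = 0.63 × 0.1097 = 0.0691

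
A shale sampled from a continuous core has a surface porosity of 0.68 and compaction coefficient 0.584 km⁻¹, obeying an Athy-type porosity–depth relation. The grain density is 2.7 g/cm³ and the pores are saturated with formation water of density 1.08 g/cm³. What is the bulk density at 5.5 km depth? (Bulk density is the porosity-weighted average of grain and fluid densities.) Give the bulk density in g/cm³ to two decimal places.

Porosity at depth: φ = 0.68·exp(−0.584×5.5) = 0.68×0.0403 = 0.0274
Bulk density: ρ_b = (1−φ)ρ_g + φ·ρ_f = 0.9726×2.7 + 0.0274×1.08
       = 2.626 + 0.030 = 2.656 g/cm³

2.66 g/cm³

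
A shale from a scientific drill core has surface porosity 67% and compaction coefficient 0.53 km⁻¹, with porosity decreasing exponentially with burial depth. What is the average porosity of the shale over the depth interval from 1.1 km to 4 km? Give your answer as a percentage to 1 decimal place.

⟨n⟩ = (1/(Z₂−Z₁)) ∫ n₀ e^(−βZ) dZ = n₀·(e^(−β·Z₁) − e^(−β·Z₂)) / (β·(Z₂−Z₁))
e^(−0.53×1.1) = 0.5582; e^(−0.53×4) = 0.1200
⟨n⟩ = 0.67 × (0.5582 − 0.1200) / (0.53 × 2.9) = 0.67 × 0.2851 = 0.1910

19.1%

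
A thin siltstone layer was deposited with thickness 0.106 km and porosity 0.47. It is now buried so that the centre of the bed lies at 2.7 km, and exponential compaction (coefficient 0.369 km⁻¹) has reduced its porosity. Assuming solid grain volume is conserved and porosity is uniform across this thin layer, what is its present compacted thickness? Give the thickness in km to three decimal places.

Porosity at 2.7 km: phi = 0.47·exp(−0.369×2.7) = 0.1735
Solid-volume conservation: h(1−phi) = h₀(1−phi₀) ⇒ h = h₀·(1−phi₀)/(1−phi)
h = 0.106 × (1 − 0.47)/(1 − 0.1735) = 0.106 × 0.6413 = 0.0680 km

0.068 km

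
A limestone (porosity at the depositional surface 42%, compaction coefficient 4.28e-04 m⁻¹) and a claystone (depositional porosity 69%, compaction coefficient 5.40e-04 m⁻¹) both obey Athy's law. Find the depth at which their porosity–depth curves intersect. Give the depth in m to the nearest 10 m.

4430 m

Working in km (1 km = 1000 m; k in km⁻¹ = k in m⁻¹ × 1000):
Set phi₀ₐ e^(−kₐZ) = phi₀ᵦ e^(−kᵦZ) ⇒ ln(phi₀ₐ/phi₀ᵦ) = (kₐ − kᵦ)·Z
Z = ln(0.42/0.69) / (0.428 − 0.54) = -0.4964 / -0.112 = 4.432 km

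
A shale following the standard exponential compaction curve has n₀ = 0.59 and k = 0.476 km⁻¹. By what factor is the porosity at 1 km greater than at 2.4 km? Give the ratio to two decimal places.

n(Z₁)/n(Z₂) = e^(−k·Z₁)/e^(−k·Z₂) = e^{k(Z₂−Z₁)}
= exp(0.476 × 1.4) = exp(0.6664) = 1.9472

1.95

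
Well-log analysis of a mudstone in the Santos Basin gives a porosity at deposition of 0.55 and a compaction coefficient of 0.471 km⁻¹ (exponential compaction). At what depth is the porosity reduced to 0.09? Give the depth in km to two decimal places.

Invert Athy's law: z = ln(phi₀/phi) / β
z = ln(0.55/0.09) / 0.471 = ln(6.111) / 0.471 = 1.8101 / 0.471 = 3.843 km

3.84 km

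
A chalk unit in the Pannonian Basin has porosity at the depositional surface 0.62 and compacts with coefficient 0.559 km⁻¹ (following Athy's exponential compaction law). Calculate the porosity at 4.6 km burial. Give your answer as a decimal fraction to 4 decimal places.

n = n₀·exp(−k·Z) = 0.62 × exp(−0.559 × 4.6) = 0.62 × exp(−2.571)
  = 0.62 × 0.0764 = 0.0474

0.0474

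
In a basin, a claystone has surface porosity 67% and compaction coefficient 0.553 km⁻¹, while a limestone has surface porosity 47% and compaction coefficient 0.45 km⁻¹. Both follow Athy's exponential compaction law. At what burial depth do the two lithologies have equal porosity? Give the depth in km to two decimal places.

3.44 km

Set phi₀ₐ e^(−kₐd) = phi₀ᵦ e^(−kᵦd) ⇒ ln(phi₀ₐ/phi₀ᵦ) = (kₐ − kᵦ)·d
d = ln(0.67/0.47) / (0.553 − 0.45) = 0.3545 / 0.103 = 3.442 km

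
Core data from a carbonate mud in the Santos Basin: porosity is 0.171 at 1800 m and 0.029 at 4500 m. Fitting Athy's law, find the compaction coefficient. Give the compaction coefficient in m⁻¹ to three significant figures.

0.000657 m⁻¹

Working in km (1 km = 1000 m; β in km⁻¹ = β in m⁻¹ × 1000):
Athy: φ(z) = φ₀ e^(−βz) ⇒ φ₁/φ₂ = e^{β(z₂−z₁)} ⇒ β = ln(φ₁/φ₂)/(z₂−z₁)
β = ln(0.171/0.029) / (4.5 − 1.8) = ln(5.897) / 2.7 = 1.7744 / 2.7 = 0.6572 km⁻¹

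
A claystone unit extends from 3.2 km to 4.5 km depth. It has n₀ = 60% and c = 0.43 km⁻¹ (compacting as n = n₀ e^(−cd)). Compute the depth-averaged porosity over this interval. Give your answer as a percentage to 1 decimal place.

11.6%

⟨n⟩ = (1/(d₂−d₁)) ∫ n₀ e^(−cd) dd = n₀·(e^(−c·d₁) − e^(−c·d₂)) / (c·(d₂−d₁))
e^(−0.43×3.2) = 0.2526; e^(−0.43×4.5) = 0.1444
⟨n⟩ = 0.6 × (0.2526 − 0.1444) / (0.43 × 1.3) = 0.6 × 0.1935 = 0.1161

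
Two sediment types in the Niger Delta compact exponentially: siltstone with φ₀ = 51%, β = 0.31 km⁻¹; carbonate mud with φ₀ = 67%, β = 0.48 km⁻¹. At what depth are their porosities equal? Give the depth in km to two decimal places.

Set φ₀ₐ e^(−βₐZ) = φ₀ᵦ e^(−βᵦZ) ⇒ ln(φ₀ₐ/φ₀ᵦ) = (βₐ − βᵦ)·Z
Z = ln(0.51/0.67) / (0.31 − 0.48) = -0.2729 / -0.17 = 1.605 km

1.61 km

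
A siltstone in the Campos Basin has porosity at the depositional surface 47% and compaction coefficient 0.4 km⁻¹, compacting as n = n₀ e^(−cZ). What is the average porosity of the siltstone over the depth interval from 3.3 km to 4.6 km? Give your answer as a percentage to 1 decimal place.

⟨n⟩ = (1/(Z₂−Z₁)) ∫ n₀ e^(−cZ) dZ = n₀·(e^(−c·Z₁) − e^(−c·Z₂)) / (c·(Z₂−Z₁))
e^(−0.4×3.3) = 0.2671; e^(−0.4×4.6) = 0.1588
⟨n⟩ = 0.47 × (0.2671 − 0.1588) / (0.4 × 1.3) = 0.47 × 0.2083 = 0.0979

9.8%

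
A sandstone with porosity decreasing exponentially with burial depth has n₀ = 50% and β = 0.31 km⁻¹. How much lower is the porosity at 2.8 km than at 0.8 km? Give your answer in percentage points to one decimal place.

n(0.8) = 0.5·e^(−0.31×0.8) = 0.3902
n(2.8) = 0.5·e^(−0.31×2.8) = 0.2099
Δn = 0.3902 − 0.2099 = 0.1803

18.0 percentage points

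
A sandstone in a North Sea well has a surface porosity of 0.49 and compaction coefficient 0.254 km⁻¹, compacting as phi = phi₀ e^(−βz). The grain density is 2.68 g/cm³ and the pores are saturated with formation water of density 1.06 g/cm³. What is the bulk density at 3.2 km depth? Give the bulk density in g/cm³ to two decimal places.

Porosity at depth: phi = 0.49·exp(−0.254×3.2) = 0.49×0.4436 = 0.2174
Bulk density: ρ_b = (1−phi)ρ_g + phi·ρ_f = 0.7826×2.68 + 0.2174×1.06
       = 2.097 + 0.230 = 2.328 g/cm³

2.33 g/cm³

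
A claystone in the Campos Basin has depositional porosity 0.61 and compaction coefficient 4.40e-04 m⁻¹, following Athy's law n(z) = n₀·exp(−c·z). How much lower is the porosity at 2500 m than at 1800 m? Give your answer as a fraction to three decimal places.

0.073

Working in km (1 km = 1000 m; c in km⁻¹ = c in m⁻¹ × 1000):
n(1.8) = 0.61·e^(−0.44×1.8) = 0.2763
n(2.5) = 0.61·e^(−0.44×2.5) = 0.2031
Δn = 0.2763 − 0.2031 = 0.0732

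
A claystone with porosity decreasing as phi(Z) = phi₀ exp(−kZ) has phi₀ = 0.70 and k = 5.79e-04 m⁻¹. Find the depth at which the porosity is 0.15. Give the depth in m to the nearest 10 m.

2660 m

Working in km (1 km = 1000 m; k in km⁻¹ = k in m⁻¹ × 1000):
Invert Athy's law: Z = ln(phi₀/phi) / k
Z = ln(0.7/0.15) / 0.579 = ln(4.667) / 0.579 = 1.5404 / 0.579 = 2.661 km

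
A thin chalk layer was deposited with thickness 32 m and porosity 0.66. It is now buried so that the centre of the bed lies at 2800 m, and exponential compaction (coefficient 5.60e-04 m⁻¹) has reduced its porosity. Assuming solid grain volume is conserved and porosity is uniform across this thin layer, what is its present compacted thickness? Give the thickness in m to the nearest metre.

Working in km (1 km = 1000 m; k in km⁻¹ = k in m⁻¹ × 1000):
Porosity at 2.8 km: n = 0.66·exp(−0.56×2.8) = 0.1376
Solid-volume conservation: h(1−n) = h₀(1−n₀) ⇒ h = h₀·(1−n₀)/(1−n)
h = 0.032 × (1 − 0.66)/(1 − 0.1376) = 0.032 × 0.3942 = 0.0126 km

13 m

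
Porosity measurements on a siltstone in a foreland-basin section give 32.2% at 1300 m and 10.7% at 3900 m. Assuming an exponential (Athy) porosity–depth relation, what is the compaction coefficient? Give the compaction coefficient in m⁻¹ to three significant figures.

Working in km (1 km = 1000 m; k in km⁻¹ = k in m⁻¹ × 1000):
Athy: n(Z) = n₀ e^(−kZ) ⇒ n₁/n₂ = e^{k(Z₂−Z₁)} ⇒ k = ln(n₁/n₂)/(Z₂−Z₁)
k = ln(0.322/0.107) / (3.9 − 1.3) = ln(3.009) / 2.6 = 1.1017 / 2.6 = 0.4237 km⁻¹

0.000424 m⁻¹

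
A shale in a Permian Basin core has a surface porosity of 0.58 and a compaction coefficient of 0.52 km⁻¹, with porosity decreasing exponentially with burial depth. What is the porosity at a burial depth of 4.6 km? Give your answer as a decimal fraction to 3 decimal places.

phi = phi₀·exp(−β·Z) = 0.58 × exp(−0.52 × 4.6) = 0.58 × exp(−2.392)
  = 0.58 × 0.0914 = 0.0530

0.053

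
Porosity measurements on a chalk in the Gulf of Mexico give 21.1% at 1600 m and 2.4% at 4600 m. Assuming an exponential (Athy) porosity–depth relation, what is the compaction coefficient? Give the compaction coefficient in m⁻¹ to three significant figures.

0.000725 m⁻¹

Working in km (1 km = 1000 m; β in km⁻¹ = β in m⁻¹ × 1000):
Athy: n(Z) = n₀ e^(−βZ) ⇒ n₁/n₂ = e^{β(Z₂−Z₁)} ⇒ β = ln(n₁/n₂)/(Z₂−Z₁)
β = ln(0.211/0.024) / (4.6 − 1.6) = ln(8.792) / 3 = 2.1738 / 3 = 0.7246 km⁻¹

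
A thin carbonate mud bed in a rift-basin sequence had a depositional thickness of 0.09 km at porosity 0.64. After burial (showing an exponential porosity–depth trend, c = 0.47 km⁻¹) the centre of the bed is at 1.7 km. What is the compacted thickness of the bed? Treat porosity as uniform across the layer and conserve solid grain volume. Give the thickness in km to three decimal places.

0.045 km

Porosity at 1.7 km: phi = 0.64·exp(−0.47×1.7) = 0.2879
Solid-volume conservation: h(1−phi) = h₀(1−phi₀) ⇒ h = h₀·(1−phi₀)/(1−phi)
h = 0.09 × (1 − 0.64)/(1 − 0.2879) = 0.09 × 0.5055 = 0.0455 km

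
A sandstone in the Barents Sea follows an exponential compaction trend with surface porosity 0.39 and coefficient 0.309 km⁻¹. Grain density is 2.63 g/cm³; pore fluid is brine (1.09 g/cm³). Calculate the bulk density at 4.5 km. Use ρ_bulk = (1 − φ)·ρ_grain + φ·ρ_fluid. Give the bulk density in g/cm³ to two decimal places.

2.48 g/cm³

Porosity at depth: phi = 0.39·exp(−0.309×4.5) = 0.39×0.2490 = 0.0971
Bulk density: ρ_b = (1−phi)ρ_g + phi·ρ_f = 0.9029×2.63 + 0.0971×1.09
       = 2.375 + 0.106 = 2.480 g/cm³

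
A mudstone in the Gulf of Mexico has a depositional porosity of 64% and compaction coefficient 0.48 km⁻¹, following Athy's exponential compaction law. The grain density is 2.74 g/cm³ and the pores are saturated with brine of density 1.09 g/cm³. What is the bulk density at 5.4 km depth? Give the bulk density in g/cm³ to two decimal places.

Porosity at depth: φ = 0.64·exp(−0.48×5.4) = 0.64×0.0749 = 0.0479
Bulk density: ρ_b = (1−φ)ρ_g + φ·ρ_f = 0.9521×2.74 + 0.0479×1.09
       = 2.609 + 0.052 = 2.661 g/cm³

2.66 g/cm³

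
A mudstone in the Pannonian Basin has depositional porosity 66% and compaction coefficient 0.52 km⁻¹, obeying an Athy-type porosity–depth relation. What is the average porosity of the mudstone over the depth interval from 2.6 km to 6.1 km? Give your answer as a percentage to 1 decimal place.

7.9%

⟨n⟩ = (1/(z₂−z₁)) ∫ n₀ e^(−βz) dz = n₀·(e^(−β·z₁) − e^(−β·z₂)) / (β·(z₂−z₁))
e^(−0.52×2.6) = 0.2587; e^(−0.52×6.1) = 0.0419
⟨n⟩ = 0.66 × (0.2587 − 0.0419) / (0.52 × 3.5) = 0.66 × 0.1191 = 0.0786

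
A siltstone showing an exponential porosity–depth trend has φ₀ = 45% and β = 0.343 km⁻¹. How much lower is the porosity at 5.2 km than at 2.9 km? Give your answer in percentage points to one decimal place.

9.1 percentage points

φ(2.9) = 0.45·e^(−0.343×2.9) = 0.1664
φ(5.2) = 0.45·e^(−0.343×5.2) = 0.0756
Δφ = 0.1664 − 0.0756 = 0.0908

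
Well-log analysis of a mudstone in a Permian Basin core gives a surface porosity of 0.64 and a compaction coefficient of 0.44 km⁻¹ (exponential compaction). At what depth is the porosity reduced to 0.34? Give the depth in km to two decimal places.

Invert Athy's law: z = ln(phi₀/phi) / k
z = ln(0.64/0.34) / 0.44 = ln(1.882) / 0.44 = 0.6325 / 0.44 = 1.438 km

1.44 km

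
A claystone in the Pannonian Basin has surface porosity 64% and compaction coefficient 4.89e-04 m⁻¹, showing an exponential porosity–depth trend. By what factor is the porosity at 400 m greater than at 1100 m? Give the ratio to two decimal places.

1.41

Working in km (1 km = 1000 m; c in km⁻¹ = c in m⁻¹ × 1000):
phi(d₁)/phi(d₂) = e^(−c·d₁)/e^(−c·d₂) = e^{c(d₂−d₁)}
= exp(0.489 × 0.7) = exp(0.3423) = 1.4082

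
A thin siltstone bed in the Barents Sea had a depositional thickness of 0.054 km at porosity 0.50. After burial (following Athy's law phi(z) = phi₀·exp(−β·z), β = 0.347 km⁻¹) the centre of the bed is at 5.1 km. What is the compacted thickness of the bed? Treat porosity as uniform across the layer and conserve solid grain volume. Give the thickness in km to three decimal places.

Porosity at 5.1 km: phi = 0.5·exp(−0.347×5.1) = 0.0852
Solid-volume conservation: h(1−phi) = h₀(1−phi₀) ⇒ h = h₀·(1−phi₀)/(1−phi)
h = 0.054 × (1 − 0.5)/(1 − 0.0852) = 0.054 × 0.5466 = 0.0295 km

0.030 km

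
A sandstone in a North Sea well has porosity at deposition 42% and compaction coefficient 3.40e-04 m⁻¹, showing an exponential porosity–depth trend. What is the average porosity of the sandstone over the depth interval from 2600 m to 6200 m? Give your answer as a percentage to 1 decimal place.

Working in km (1 km = 1000 m; β in km⁻¹ = β in m⁻¹ × 1000):
⟨n⟩ = (1/(z₂−z₁)) ∫ n₀ e^(−βz) dz = n₀·(e^(−β·z₁) − e^(−β·z₂)) / (β·(z₂−z₁))
e^(−0.34×2.6) = 0.4131; e^(−0.34×6.2) = 0.1215
⟨n⟩ = 0.42 × (0.4131 − 0.1215) / (0.34 × 3.6) = 0.42 × 0.2383 = 0.1001

10.0%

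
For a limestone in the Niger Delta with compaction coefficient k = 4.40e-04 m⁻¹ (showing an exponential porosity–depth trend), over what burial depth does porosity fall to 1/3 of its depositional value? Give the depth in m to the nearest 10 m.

Working in km (1 km = 1000 m; k in km⁻¹ = k in m⁻¹ × 1000):
phi/phi₀ = 1/3 ⇒ exp(−k·z) = 1/3 ⇒ z = ln(3) / k
z = 1.0986 / 0.44 = 2.497 km

2500 m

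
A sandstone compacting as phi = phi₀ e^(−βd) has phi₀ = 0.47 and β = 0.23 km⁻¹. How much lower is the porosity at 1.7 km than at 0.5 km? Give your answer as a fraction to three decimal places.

0.101

phi(0.5) = 0.47·e^(−0.23×0.5) = 0.4189
phi(1.7) = 0.47·e^(−0.23×1.7) = 0.3179
Δphi = 0.4189 − 0.3179 = 0.1010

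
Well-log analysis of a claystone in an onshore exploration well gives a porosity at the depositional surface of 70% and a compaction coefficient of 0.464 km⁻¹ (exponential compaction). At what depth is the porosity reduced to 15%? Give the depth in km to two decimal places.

3.32 km

Invert Athy's law: z = ln(φ₀/φ) / β
z = ln(0.7/0.15) / 0.464 = ln(4.667) / 0.464 = 1.5404 / 0.464 = 3.320 km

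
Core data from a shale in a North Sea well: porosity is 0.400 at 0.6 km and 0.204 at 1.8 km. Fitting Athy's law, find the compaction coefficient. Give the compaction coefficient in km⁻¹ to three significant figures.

Athy: φ(d) = φ₀ e^(−kd) ⇒ φ₁/φ₂ = e^{k(d₂−d₁)} ⇒ k = ln(φ₁/φ₂)/(d₂−d₁)
k = ln(0.4/0.204) / (1.8 − 0.6) = ln(1.961) / 1.2 = 0.6733 / 1.2 = 0.5611 km⁻¹

0.561 km⁻¹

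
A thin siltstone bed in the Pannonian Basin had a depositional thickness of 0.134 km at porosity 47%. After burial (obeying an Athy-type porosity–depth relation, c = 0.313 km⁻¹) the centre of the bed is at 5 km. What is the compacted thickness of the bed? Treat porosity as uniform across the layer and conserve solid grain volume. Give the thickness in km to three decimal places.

0.079 km

Porosity at 5 km: φ = 0.47·exp(−0.313×5) = 0.0983
Solid-volume conservation: h(1−φ) = h₀(1−φ₀) ⇒ h = h₀·(1−φ₀)/(1−φ)
h = 0.134 × (1 − 0.47)/(1 − 0.0983) = 0.134 × 0.5878 = 0.0788 km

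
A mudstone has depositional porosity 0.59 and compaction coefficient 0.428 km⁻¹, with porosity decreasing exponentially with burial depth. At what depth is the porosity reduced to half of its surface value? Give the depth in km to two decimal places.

n/n₀ = 1/2 ⇒ exp(−c·z) = 1/2 ⇒ z = ln(2) / c
z = 0.6931 / 0.428 = 1.620 km

1.62 km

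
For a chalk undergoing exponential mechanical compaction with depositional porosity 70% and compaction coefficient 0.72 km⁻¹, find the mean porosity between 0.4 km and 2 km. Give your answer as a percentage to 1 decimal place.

⟨φ⟩ = (1/(z₂−z₁)) ∫ φ₀ e^(−βz) dz = φ₀·(e^(−β·z₁) − e^(−β·z₂)) / (β·(z₂−z₁))
e^(−0.72×0.4) = 0.7498; e^(−0.72×2) = 0.2369
⟨φ⟩ = 0.7 × (0.7498 − 0.2369) / (0.72 × 1.6) = 0.7 × 0.4452 = 0.3116

31.2%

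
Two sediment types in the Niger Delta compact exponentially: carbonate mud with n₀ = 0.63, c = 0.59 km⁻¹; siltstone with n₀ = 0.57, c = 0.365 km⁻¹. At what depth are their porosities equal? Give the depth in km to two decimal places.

0.44 km

Set n₀ₐ e^(−cₐd) = n₀ᵦ e^(−cᵦd) ⇒ ln(n₀ₐ/n₀ᵦ) = (cₐ − cᵦ)·d
d = ln(0.63/0.57) / (0.59 − 0.365) = 0.1001 / 0.225 = 0.445 km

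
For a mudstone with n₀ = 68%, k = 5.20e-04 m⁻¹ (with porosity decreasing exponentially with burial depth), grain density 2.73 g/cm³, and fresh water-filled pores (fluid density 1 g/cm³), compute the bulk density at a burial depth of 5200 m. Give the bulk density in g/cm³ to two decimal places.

Working in km (1 km = 1000 m; k in km⁻¹ = k in m⁻¹ × 1000):
Porosity at depth: n = 0.68·exp(−0.52×5.2) = 0.68×0.0669 = 0.0455
Bulk density: ρ_b = (1−n)ρ_g + n·ρ_f = 0.9545×2.73 + 0.0455×1
       = 2.606 + 0.046 = 2.651 g/cm³

2.65 g/cm³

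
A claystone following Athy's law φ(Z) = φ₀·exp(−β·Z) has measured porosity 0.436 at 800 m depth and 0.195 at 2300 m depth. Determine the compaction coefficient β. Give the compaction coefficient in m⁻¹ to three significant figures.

Working in km (1 km = 1000 m; β in km⁻¹ = β in m⁻¹ × 1000):
Athy: φ(Z) = φ₀ e^(−βZ) ⇒ φ₁/φ₂ = e^{β(Z₂−Z₁)} ⇒ β = ln(φ₁/φ₂)/(Z₂−Z₁)
β = ln(0.436/0.195) / (2.3 − 0.8) = ln(2.236) / 1.5 = 0.8046 / 1.5 = 0.5364 km⁻¹

0.000536 m⁻¹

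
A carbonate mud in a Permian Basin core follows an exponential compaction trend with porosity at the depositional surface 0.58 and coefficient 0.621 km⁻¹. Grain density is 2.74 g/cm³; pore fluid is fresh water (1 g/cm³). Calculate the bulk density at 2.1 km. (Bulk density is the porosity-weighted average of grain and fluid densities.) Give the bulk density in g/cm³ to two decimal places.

2.47 g/cm³

Porosity at depth: n = 0.58·exp(−0.621×2.1) = 0.58×0.2714 = 0.1574
Bulk density: ρ_b = (1−n)ρ_g + n·ρ_f = 0.8426×2.74 + 0.1574×1
       = 2.309 + 0.157 = 2.466 g/cm³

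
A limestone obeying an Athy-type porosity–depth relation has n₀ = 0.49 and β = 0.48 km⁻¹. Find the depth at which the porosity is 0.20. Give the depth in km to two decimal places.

1.87 km

Invert Athy's law: Z = ln(n₀/n) / β
Z = ln(0.49/0.2) / 0.48 = ln(2.45) / 0.48 = 0.8961 / 0.48 = 1.867 km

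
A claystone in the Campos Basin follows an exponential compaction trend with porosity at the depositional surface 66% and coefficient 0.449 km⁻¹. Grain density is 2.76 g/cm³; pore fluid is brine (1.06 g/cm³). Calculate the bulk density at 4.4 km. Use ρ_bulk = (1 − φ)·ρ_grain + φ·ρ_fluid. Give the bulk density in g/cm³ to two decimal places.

Porosity at depth: phi = 0.66·exp(−0.449×4.4) = 0.66×0.1387 = 0.0915
Bulk density: ρ_b = (1−phi)ρ_g + phi·ρ_f = 0.9085×2.76 + 0.0915×1.06
       = 2.507 + 0.097 = 2.604 g/cm³

2.60 g/cm³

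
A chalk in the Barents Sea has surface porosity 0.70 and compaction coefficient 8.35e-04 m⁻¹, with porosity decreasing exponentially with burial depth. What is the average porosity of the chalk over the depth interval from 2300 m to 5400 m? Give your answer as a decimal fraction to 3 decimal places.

0.037

Working in km (1 km = 1000 m; β in km⁻¹ = β in m⁻¹ × 1000):
⟨n⟩ = (1/(Z₂−Z₁)) ∫ n₀ e^(−βZ) dZ = n₀·(e^(−β·Z₁) − e^(−β·Z₂)) / (β·(Z₂−Z₁))
e^(−0.835×2.3) = 0.1465; e^(−0.835×5.4) = 0.0110
⟨n⟩ = 0.7 × (0.1465 − 0.0110) / (0.835 × 3.1) = 0.7 × 0.0524 = 0.0366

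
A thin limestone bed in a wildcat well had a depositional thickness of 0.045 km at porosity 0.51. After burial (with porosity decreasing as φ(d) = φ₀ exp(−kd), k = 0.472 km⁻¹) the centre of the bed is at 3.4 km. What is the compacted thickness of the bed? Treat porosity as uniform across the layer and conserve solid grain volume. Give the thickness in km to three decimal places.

0.025 km

Porosity at 3.4 km: φ = 0.51·exp(−0.472×3.4) = 0.1025
Solid-volume conservation: h(1−φ) = h₀(1−φ₀) ⇒ h = h₀·(1−φ₀)/(1−φ)
h = 0.045 × (1 − 0.51)/(1 − 0.1025) = 0.045 × 0.5459 = 0.0246 km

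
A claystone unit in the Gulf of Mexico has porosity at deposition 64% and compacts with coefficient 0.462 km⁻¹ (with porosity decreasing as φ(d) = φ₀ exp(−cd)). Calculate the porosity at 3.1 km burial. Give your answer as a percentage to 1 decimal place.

15.3%

φ = φ₀·exp(−c·d) = 0.64 × exp(−0.462 × 3.1) = 0.64 × exp(−1.432)
  = 0.64 × 0.2388 = 0.1528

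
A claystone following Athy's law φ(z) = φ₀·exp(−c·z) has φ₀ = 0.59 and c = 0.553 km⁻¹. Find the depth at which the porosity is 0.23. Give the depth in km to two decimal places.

Invert Athy's law: z = ln(φ₀/φ) / c
z = ln(0.59/0.23) / 0.553 = ln(2.565) / 0.553 = 0.9420 / 0.553 = 1.704 km

1.70 km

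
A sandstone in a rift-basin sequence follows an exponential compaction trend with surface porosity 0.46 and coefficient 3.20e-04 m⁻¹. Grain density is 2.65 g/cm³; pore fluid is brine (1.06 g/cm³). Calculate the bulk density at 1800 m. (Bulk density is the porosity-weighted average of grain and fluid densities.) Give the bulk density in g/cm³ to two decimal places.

2.24 g/cm³

Working in km (1 km = 1000 m; β in km⁻¹ = β in m⁻¹ × 1000):
Porosity at depth: φ = 0.46·exp(−0.32×1.8) = 0.46×0.5621 = 0.2586
Bulk density: ρ_b = (1−φ)ρ_g + φ·ρ_f = 0.7414×2.65 + 0.2586×1.06
       = 1.965 + 0.274 = 2.239 g/cm³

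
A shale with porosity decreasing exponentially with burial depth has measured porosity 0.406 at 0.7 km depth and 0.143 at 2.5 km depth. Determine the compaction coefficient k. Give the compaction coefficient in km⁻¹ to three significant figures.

0.580 km⁻¹

Athy: φ(z) = φ₀ e^(−kz) ⇒ φ₁/φ₂ = e^{k(z₂−z₁)} ⇒ k = ln(φ₁/φ₂)/(z₂−z₁)
k = ln(0.406/0.143) / (2.5 − 0.7) = ln(2.839) / 1.8 = 1.0435 / 1.8 = 0.5797 km⁻¹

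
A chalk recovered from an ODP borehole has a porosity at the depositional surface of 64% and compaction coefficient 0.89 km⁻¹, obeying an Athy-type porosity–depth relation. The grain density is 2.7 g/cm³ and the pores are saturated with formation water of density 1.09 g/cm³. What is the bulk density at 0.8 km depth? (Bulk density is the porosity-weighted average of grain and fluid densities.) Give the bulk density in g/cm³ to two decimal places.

Porosity at depth: phi = 0.64·exp(−0.89×0.8) = 0.64×0.4907 = 0.3140
Bulk density: ρ_b = (1−phi)ρ_g + phi·ρ_f = 0.6860×2.7 + 0.3140×1.09
       = 1.852 + 0.342 = 2.194 g/cm³

2.19 g/cm³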